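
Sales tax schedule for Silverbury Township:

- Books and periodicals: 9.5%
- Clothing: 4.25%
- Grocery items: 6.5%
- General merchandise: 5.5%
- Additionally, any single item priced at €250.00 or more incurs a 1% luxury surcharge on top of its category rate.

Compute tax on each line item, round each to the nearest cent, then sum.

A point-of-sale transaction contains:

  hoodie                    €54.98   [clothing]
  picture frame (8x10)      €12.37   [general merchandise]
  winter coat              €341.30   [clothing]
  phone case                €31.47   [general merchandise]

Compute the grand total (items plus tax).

Hoodie €54.98: clothing → 4.25% → €2.34
Picture frame (8x10) €12.37: general merchandise → 5.5% → €0.68
Winter coat €341.30: clothing → 4.25% + 1% surcharge = 5.25% → €17.92
Phone case €31.47: general merchandise → 5.5% → €1.73
Subtotal = €440.12; tax = €22.67; total due = €462.79

€462.79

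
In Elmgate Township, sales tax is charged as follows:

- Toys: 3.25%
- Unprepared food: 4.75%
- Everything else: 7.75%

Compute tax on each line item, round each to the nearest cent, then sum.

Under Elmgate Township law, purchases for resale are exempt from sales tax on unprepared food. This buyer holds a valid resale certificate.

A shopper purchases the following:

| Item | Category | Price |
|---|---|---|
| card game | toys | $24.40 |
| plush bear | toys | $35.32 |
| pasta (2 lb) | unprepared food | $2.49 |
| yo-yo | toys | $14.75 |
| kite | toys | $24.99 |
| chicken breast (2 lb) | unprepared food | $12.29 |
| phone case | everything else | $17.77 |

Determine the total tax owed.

$4.61

Card game $24.40: toys → 3.25% → $0.79
Plush bear $35.32: toys → 3.25% → $1.15
Pasta (2 lb) $2.49: unprepared food, buyer-exempt → 0% → $0.00
Yo-yo $14.75: toys → 3.25% → $0.48
Kite $24.99: toys → 3.25% → $0.81
Chicken breast (2 lb) $12.29: unprepared food, buyer-exempt → 0% → $0.00
Phone case $17.77: everything else → 7.75% → $1.38
Total tax = $0.79 + $1.15 + $0.48 + $0.81 + $1.38 = $4.61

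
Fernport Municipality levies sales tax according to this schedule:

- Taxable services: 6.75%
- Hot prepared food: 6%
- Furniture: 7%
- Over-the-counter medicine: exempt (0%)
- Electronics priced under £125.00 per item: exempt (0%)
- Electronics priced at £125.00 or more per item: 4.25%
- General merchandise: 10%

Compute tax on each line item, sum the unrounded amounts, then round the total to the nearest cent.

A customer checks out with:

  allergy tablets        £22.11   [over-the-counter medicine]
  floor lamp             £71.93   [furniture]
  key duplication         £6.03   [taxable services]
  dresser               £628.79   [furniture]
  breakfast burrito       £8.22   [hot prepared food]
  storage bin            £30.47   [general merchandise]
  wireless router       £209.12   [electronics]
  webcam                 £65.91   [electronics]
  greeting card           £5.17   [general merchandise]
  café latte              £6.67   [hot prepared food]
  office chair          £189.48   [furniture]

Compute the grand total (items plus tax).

£1319.97

Allergy tablets £22.11: over-the-counter medicine → 0% → £0.00
Floor lamp £71.93: furniture → 7% → £5.0351
Key duplication £6.03: taxable services → 6.75% → £0.407025
Dresser £628.79: furniture → 7% → £44.0153
Breakfast burrito £8.22: hot prepared food → 6% → £0.4932
Storage bin £30.47: general merchandise → 10% → £3.047
Wireless router £209.12: electronics, £125.00 or more → 4.25% → £8.8876
Webcam £65.91: electronics, under £125.00 → 0% → £0.00
Greeting card £5.17: general merchandise → 10% → £0.517
Café latte £6.67: hot prepared food → 6% → £0.4002
Office chair £189.48: furniture → 7% → £13.2636
Subtotal = £1243.90; unrounded tax = £76.066025 → £76.07; total due = £1319.97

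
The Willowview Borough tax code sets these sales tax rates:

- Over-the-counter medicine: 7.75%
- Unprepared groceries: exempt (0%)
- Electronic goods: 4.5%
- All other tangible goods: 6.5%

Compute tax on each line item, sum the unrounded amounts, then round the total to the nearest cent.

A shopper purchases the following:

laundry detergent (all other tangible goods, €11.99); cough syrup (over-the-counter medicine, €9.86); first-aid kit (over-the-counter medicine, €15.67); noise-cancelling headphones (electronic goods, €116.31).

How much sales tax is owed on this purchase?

€7.99

Laundry detergent €11.99: all other tangible goods → 6.5% → €0.77935
Cough syrup €9.86: over-the-counter medicine → 7.75% → €0.76415
First-aid kit €15.67: over-the-counter medicine → 7.75% → €1.214425
Noise-cancelling headphones €116.31: electronic goods → 4.5% → €5.23395
Unrounded tax sum = €7.991875 → €7.99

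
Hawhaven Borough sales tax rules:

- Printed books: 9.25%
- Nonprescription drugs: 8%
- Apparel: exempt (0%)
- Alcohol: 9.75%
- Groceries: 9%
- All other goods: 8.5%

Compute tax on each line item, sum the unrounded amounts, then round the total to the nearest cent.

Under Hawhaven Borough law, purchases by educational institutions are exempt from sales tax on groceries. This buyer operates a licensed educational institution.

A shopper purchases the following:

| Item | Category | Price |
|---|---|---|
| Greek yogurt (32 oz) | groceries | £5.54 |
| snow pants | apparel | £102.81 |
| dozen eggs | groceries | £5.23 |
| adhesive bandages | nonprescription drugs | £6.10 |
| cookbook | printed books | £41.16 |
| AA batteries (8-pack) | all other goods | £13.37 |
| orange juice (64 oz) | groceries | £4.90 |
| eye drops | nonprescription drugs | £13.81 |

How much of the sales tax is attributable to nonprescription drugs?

Adhesive bandages £6.10: nonprescription drugs → 8% → £0.488
Eye drops £13.81: nonprescription drugs → 8% → £1.1048
Tax on nonprescription drugs: unrounded sum = £1.5928 → £1.59

£1.59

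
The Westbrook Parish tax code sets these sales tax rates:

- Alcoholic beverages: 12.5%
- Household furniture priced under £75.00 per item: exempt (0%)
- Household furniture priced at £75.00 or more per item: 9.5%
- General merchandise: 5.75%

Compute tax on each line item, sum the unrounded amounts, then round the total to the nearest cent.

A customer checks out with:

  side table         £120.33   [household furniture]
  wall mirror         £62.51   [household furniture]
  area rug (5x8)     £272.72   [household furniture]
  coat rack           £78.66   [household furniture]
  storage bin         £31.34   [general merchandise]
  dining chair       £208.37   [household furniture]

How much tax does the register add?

£66.41

Side table £120.33: household furniture, £75.00 or more → 9.5% → £11.43135
Wall mirror £62.51: household furniture, under £75.00 → 0% → £0.00
Area rug (5x8) £272.72: household furniture, £75.00 or more → 9.5% → £25.9084
Coat rack £78.66: household furniture, £75.00 or more → 9.5% → £7.4727
Storage bin £31.34: general merchandise → 5.75% → £1.80205
Dining chair £208.37: household furniture, £75.00 or more → 9.5% → £19.79515
Unrounded tax sum = £66.40965 → £66.41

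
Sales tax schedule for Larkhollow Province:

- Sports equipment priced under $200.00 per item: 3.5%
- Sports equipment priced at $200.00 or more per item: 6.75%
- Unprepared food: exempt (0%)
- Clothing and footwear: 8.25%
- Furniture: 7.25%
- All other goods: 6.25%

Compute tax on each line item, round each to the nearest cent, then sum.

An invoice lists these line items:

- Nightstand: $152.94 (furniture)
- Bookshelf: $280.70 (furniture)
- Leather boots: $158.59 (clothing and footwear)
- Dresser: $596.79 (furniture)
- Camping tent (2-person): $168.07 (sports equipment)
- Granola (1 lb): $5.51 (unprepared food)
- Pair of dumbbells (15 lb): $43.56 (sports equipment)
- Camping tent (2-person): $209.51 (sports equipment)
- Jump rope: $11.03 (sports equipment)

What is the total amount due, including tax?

$1736.42

Nightstand $152.94: furniture → 7.25% → $11.09
Bookshelf $280.70: furniture → 7.25% → $20.35
Leather boots $158.59: clothing and footwear → 8.25% → $13.08
Dresser $596.79: furniture → 7.25% → $43.27
Camping tent (2-person) $168.07: sports equipment, under $200.00 → 3.5% → $5.88
Granola (1 lb) $5.51: unprepared food → 0% → $0.00
Pair of dumbbells (15 lb) $43.56: sports equipment, under $200.00 → 3.5% → $1.52
Camping tent (2-person) $209.51: sports equipment, $200.00 or more → 6.75% → $14.14
Jump rope $11.03: sports equipment, under $200.00 → 3.5% → $0.39
Subtotal = $1626.70; tax = $109.72; total due = $1736.42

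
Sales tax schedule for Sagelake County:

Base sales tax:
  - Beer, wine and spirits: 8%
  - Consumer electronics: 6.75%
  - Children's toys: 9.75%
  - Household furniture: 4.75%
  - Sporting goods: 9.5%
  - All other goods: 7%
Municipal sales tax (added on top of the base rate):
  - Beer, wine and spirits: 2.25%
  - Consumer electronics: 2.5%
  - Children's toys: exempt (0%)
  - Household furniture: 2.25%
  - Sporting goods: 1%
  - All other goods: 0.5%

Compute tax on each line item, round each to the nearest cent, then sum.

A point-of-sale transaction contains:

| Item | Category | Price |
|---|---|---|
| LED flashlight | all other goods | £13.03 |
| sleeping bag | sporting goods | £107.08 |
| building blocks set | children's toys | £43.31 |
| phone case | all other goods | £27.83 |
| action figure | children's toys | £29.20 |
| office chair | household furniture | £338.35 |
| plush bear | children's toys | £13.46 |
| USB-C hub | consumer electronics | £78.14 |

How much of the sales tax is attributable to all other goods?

LED flashlight £13.03: all other goods → 7% + 0.5% municipal = 7.5% → £0.98
Phone case £27.83: all other goods → 7% + 0.5% municipal = 7.5% → £2.09
Tax on all other goods = £0.98 + £2.09 = £3.07

£3.07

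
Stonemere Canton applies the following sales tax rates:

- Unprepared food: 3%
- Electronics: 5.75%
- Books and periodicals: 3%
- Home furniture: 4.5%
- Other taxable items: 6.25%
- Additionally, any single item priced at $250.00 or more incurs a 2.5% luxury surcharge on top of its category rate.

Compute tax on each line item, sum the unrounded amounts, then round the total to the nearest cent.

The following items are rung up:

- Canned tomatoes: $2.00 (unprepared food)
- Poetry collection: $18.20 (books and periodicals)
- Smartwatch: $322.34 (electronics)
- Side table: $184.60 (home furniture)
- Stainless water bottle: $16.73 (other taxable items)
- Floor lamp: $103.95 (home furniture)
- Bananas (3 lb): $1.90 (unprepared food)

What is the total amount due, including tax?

Canned tomatoes $2.00: unprepared food → 3% → $0.06
Poetry collection $18.20: books and periodicals → 3% → $0.546
Smartwatch $322.34: electronics → 5.75% + 2.5% surcharge = 8.25% → $26.59305
Side table $184.60: home furniture → 4.5% → $8.307
Stainless water bottle $16.73: other taxable items → 6.25% → $1.045625
Floor lamp $103.95: home furniture → 4.5% → $4.67775
Bananas (3 lb) $1.90: unprepared food → 3% → $0.057
Subtotal = $649.72; unrounded tax = $41.286425 → $41.29; total due = $691.01

$691.01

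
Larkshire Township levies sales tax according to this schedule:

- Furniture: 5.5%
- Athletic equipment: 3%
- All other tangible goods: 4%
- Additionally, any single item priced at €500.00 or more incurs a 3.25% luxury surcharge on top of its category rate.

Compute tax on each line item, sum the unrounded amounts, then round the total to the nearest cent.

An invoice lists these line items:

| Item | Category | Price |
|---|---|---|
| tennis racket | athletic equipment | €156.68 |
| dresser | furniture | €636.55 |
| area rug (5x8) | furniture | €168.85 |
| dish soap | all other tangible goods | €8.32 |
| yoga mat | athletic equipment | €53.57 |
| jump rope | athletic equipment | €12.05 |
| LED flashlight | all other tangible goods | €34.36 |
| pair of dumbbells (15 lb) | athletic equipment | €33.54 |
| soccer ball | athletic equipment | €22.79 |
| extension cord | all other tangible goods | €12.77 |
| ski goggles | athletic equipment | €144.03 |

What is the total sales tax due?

€79.88

Tennis racket €156.68: athletic equipment → 3% → €4.7004
Dresser €636.55: furniture → 5.5% + 3.25% surcharge = 8.75% → €55.698125
Area rug (5x8) €168.85: furniture → 5.5% → €9.28675
Dish soap €8.32: all other tangible goods → 4% → €0.3328
Yoga mat €53.57: athletic equipment → 3% → €1.6071
Jump rope €12.05: athletic equipment → 3% → €0.3615
LED flashlight €34.36: all other tangible goods → 4% → €1.3744
Pair of dumbbells (15 lb) €33.54: athletic equipment → 3% → €1.0062
Soccer ball €22.79: athletic equipment → 3% → €0.6837
Extension cord €12.77: all other tangible goods → 4% → €0.5108
Ski goggles €144.03: athletic equipment → 3% → €4.3209
Unrounded tax sum = €79.882675 → €79.88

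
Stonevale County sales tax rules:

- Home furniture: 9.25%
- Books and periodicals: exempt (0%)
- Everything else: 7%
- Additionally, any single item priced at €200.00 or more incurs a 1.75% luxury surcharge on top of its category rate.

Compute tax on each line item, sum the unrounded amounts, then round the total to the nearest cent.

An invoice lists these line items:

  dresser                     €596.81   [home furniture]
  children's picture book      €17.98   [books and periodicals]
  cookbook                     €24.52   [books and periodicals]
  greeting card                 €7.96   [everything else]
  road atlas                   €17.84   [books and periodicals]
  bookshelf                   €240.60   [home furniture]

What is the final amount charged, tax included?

Dresser €596.81: home furniture → 9.25% + 1.75% surcharge = 11% → €65.6491
Children's picture book €17.98: books and periodicals → 0% → €0.00
Cookbook €24.52: books and periodicals → 0% → €0.00
Greeting card €7.96: everything else → 7% → €0.5572
Road atlas €17.84: books and periodicals → 0% → €0.00
Bookshelf €240.60: home furniture → 9.25% + 1.75% surcharge = 11% → €26.466
Subtotal = €905.71; unrounded tax = €92.6723 → €92.67; total due = €998.38

€998.38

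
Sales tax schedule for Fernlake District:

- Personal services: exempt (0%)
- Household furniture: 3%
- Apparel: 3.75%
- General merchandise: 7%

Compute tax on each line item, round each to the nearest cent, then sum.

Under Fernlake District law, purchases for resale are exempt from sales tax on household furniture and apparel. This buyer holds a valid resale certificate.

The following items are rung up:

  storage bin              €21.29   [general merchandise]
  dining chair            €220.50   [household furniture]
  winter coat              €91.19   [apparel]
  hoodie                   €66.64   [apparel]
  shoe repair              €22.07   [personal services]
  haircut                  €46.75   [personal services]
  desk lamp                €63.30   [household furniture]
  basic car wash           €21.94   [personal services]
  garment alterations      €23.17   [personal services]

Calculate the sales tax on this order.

€1.49

Storage bin €21.29: general merchandise → 7% → €1.49
Dining chair €220.50: household furniture, buyer-exempt → 0% → €0.00
Winter coat €91.19: apparel, buyer-exempt → 0% → €0.00
Hoodie €66.64: apparel, buyer-exempt → 0% → €0.00
Shoe repair €22.07: personal services → 0% → €0.00
Haircut €46.75: personal services → 0% → €0.00
Desk lamp €63.30: household furniture, buyer-exempt → 0% → €0.00
Basic car wash €21.94: personal services → 0% → €0.00
Garment alterations €23.17: personal services → 0% → €0.00
Total tax = €1.49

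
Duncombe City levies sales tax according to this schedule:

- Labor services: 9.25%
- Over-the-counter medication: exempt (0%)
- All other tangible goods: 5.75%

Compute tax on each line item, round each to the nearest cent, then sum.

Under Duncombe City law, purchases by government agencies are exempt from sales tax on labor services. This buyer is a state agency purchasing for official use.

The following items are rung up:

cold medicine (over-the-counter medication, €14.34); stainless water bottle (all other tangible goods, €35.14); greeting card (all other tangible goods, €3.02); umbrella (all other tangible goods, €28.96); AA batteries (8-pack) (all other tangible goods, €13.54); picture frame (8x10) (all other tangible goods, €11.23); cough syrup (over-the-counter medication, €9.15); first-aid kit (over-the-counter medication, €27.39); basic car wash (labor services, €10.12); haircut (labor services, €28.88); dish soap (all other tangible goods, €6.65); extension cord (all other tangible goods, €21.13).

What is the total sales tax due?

€6.88

Cold medicine €14.34: over-the-counter medication → 0% → €0.00
Stainless water bottle €35.14: all other tangible goods → 5.75% → €2.02
Greeting card €3.02: all other tangible goods → 5.75% → €0.17
Umbrella €28.96: all other tangible goods → 5.75% → €1.67
AA batteries (8-pack) €13.54: all other tangible goods → 5.75% → €0.78
Picture frame (8x10) €11.23: all other tangible goods → 5.75% → €0.65
Cough syrup €9.15: over-the-counter medication → 0% → €0.00
First-aid kit €27.39: over-the-counter medication → 0% → €0.00
Basic car wash €10.12: labor services, buyer-exempt → 0% → €0.00
Haircut €28.88: labor services, buyer-exempt → 0% → €0.00
Dish soap €6.65: all other tangible goods → 5.75% → €0.38
Extension cord €21.13: all other tangible goods → 5.75% → €1.21
Total tax = €2.02 + €0.17 + €1.67 + €0.78 + €0.65 + €0.38 + €1.21 = €6.88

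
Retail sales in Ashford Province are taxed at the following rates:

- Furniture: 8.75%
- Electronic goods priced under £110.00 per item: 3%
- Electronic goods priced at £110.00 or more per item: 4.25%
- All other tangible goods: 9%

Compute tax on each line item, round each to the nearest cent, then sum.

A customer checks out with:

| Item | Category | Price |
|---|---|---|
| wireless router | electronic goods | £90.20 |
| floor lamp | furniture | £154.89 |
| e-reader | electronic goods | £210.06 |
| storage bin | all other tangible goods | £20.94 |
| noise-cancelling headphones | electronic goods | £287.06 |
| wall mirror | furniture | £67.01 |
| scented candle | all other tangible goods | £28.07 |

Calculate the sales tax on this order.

£47.66

Wireless router £90.20: electronic goods, under £110.00 → 3% → £2.71
Floor lamp £154.89: furniture → 8.75% → £13.55
E-reader £210.06: electronic goods, £110.00 or more → 4.25% → £8.93
Storage bin £20.94: all other tangible goods → 9% → £1.88
Noise-cancelling headphones £287.06: electronic goods, £110.00 or more → 4.25% → £12.20
Wall mirror £67.01: furniture → 8.75% → £5.86
Scented candle £28.07: all other tangible goods → 9% → £2.53
Total tax = £2.71 + £13.55 + £8.93 + £1.88 + £12.20 + £5.86 + £2.53 = £47.66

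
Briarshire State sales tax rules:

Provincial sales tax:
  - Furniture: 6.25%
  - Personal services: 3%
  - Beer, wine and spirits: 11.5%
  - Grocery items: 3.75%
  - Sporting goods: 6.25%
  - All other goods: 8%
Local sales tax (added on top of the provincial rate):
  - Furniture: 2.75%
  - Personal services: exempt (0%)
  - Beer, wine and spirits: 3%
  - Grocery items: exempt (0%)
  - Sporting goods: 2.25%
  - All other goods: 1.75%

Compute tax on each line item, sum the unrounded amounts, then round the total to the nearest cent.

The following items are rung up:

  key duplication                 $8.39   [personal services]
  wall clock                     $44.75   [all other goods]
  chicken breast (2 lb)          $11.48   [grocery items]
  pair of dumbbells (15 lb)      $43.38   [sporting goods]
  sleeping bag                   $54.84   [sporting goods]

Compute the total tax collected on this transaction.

Key duplication $8.39: personal services → 3% + 0% local = 3% → $0.2517
Wall clock $44.75: all other goods → 8% + 1.75% local = 9.75% → $4.363125
Chicken breast (2 lb) $11.48: grocery items → 3.75% + 0% local = 3.75% → $0.4305
Pair of dumbbells (15 lb) $43.38: sporting goods → 6.25% + 2.25% local = 8.5% → $3.6873
Sleeping bag $54.84: sporting goods → 6.25% + 2.25% local = 8.5% → $4.6614
Unrounded tax sum = $13.394025 → $13.39

$13.39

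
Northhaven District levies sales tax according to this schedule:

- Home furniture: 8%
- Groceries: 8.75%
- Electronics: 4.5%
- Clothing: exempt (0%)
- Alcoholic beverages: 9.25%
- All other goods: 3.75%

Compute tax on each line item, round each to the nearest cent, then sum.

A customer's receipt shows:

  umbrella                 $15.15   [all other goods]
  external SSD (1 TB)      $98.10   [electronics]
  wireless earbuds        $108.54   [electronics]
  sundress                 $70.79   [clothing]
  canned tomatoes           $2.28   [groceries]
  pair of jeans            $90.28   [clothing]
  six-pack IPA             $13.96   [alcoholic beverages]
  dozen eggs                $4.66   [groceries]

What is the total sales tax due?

Umbrella $15.15: all other goods → 3.75% → $0.57
External SSD (1 TB) $98.10: electronics → 4.5% → $4.41
Wireless earbuds $108.54: electronics → 4.5% → $4.88
Sundress $70.79: clothing → 0% → $0.00
Canned tomatoes $2.28: groceries → 8.75% → $0.20
Pair of jeans $90.28: clothing → 0% → $0.00
Six-pack IPA $13.96: alcoholic beverages → 9.25% → $1.29
Dozen eggs $4.66: groceries → 8.75% → $0.41
Total tax = $0.57 + $4.41 + $4.88 + $0.20 + $1.29 + $0.41 = $11.76

$11.76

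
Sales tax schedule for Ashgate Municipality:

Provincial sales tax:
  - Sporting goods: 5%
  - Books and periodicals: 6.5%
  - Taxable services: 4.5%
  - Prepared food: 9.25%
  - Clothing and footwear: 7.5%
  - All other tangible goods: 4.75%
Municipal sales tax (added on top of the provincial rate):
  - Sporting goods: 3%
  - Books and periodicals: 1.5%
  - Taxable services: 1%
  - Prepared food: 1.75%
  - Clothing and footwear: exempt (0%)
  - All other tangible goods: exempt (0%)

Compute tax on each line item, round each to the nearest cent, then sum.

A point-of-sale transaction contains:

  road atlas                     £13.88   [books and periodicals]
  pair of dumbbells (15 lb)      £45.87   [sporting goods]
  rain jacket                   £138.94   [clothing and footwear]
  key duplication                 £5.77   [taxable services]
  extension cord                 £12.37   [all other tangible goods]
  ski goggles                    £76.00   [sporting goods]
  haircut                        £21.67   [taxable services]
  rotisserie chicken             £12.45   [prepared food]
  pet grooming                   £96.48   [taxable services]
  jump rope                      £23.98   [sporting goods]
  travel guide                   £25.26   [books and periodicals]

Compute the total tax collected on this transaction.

£34.00

Road atlas £13.88: books and periodicals → 6.5% + 1.5% municipal = 8% → £1.11
Pair of dumbbells (15 lb) £45.87: sporting goods → 5% + 3% municipal = 8% → £3.67
Rain jacket £138.94: clothing and footwear → 7.5% + 0% municipal = 7.5% → £10.42
Key duplication £5.77: taxable services → 4.5% + 1% municipal = 5.5% → £0.32
Extension cord £12.37: all other tangible goods → 4.75% + 0% municipal = 4.75% → £0.59
Ski goggles £76.00: sporting goods → 5% + 3% municipal = 8% → £6.08
Haircut £21.67: taxable services → 4.5% + 1% municipal = 5.5% → £1.19
Rotisserie chicken £12.45: prepared food → 9.25% + 1.75% municipal = 11% → £1.37
Pet grooming £96.48: taxable services → 4.5% + 1% municipal = 5.5% → £5.31
Jump rope £23.98: sporting goods → 5% + 3% municipal = 8% → £1.92
Travel guide £25.26: books and periodicals → 6.5% + 1.5% municipal = 8% → £2.02
Total tax = £1.11 + £3.67 + £10.42 + £0.32 + £0.59 + £6.08 + £1.19 + £1.37 + £5.31 + £1.92 + £2.02 = £34.00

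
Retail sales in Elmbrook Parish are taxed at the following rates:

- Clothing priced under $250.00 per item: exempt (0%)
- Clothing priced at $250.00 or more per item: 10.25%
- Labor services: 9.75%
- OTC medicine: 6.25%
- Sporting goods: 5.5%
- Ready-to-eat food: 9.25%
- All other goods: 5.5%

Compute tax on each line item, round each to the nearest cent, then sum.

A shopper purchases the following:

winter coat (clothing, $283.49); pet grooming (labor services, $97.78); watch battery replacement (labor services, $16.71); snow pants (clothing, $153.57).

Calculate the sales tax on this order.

$40.22

Winter coat $283.49: clothing, $250.00 or more → 10.25% → $29.06
Pet grooming $97.78: labor services → 9.75% → $9.53
Watch battery replacement $16.71: labor services → 9.75% → $1.63
Snow pants $153.57: clothing, under $250.00 → 0% → $0.00
Total tax = $29.06 + $9.53 + $1.63 = $40.22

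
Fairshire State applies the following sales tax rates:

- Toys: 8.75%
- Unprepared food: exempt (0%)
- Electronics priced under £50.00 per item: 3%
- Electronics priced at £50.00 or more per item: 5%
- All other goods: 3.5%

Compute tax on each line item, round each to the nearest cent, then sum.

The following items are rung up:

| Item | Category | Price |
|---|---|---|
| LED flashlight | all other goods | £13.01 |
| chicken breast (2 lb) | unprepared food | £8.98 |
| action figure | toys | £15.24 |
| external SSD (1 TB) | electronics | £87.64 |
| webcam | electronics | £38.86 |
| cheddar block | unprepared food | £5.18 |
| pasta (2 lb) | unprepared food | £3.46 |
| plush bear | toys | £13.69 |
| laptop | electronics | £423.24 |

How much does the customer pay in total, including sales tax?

£639.00

LED flashlight £13.01: all other goods → 3.5% → £0.46
Chicken breast (2 lb) £8.98: unprepared food → 0% → £0.00
Action figure £15.24: toys → 8.75% → £1.33
External SSD (1 TB) £87.64: electronics, £50.00 or more → 5% → £4.38
Webcam £38.86: electronics, under £50.00 → 3% → £1.17
Cheddar block £5.18: unprepared food → 0% → £0.00
Pasta (2 lb) £3.46: unprepared food → 0% → £0.00
Plush bear £13.69: toys → 8.75% → £1.20
Laptop £423.24: electronics, £50.00 or more → 5% → £21.16
Subtotal = £609.30; tax = £29.70; total due = £639.00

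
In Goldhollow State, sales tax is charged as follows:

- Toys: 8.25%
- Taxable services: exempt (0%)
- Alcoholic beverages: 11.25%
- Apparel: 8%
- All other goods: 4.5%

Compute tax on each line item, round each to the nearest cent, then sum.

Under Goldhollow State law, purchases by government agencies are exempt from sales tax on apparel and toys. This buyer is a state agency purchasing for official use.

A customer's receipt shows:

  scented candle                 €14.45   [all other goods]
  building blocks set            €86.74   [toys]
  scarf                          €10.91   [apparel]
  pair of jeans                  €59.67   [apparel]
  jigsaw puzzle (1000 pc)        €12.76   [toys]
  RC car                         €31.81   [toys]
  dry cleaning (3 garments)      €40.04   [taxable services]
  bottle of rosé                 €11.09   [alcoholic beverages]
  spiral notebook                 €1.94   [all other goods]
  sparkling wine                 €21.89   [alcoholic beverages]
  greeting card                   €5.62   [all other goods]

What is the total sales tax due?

Scented candle €14.45: all other goods → 4.5% → €0.65
Building blocks set €86.74: toys, buyer-exempt → 0% → €0.00
Scarf €10.91: apparel, buyer-exempt → 0% → €0.00
Pair of jeans €59.67: apparel, buyer-exempt → 0% → €0.00
Jigsaw puzzle (1000 pc) €12.76: toys, buyer-exempt → 0% → €0.00
RC car €31.81: toys, buyer-exempt → 0% → €0.00
Dry cleaning (3 garments) €40.04: taxable services → 0% → €0.00
Bottle of rosé €11.09: alcoholic beverages → 11.25% → €1.25
Spiral notebook €1.94: all other goods → 4.5% → €0.09
Sparkling wine €21.89: alcoholic beverages → 11.25% → €2.46
Greeting card €5.62: all other goods → 4.5% → €0.25
Total tax = €0.65 + €1.25 + €0.09 + €2.46 + €0.25 = €4.70

€4.70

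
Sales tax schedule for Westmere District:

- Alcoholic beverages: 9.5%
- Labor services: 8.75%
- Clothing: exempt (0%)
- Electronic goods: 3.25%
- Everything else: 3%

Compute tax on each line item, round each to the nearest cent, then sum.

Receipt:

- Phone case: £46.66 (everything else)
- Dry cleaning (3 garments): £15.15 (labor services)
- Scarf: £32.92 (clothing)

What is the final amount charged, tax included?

£97.46

Phone case £46.66: everything else → 3% → £1.40
Dry cleaning (3 garments) £15.15: labor services → 8.75% → £1.33
Scarf £32.92: clothing → 0% → £0.00
Subtotal = £94.73; tax = £2.73; total due = £97.46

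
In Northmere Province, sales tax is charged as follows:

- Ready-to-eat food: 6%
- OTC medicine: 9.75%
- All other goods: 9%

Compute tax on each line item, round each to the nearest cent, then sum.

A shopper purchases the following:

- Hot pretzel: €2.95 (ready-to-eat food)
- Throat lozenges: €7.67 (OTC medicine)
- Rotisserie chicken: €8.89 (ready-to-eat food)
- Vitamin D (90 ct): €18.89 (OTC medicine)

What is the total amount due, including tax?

€41.70

Hot pretzel €2.95: ready-to-eat food → 6% → €0.18
Throat lozenges €7.67: OTC medicine → 9.75% → €0.75
Rotisserie chicken €8.89: ready-to-eat food → 6% → €0.53
Vitamin D (90 ct) €18.89: OTC medicine → 9.75% → €1.84
Subtotal = €38.40; tax = €3.30; total due = €41.70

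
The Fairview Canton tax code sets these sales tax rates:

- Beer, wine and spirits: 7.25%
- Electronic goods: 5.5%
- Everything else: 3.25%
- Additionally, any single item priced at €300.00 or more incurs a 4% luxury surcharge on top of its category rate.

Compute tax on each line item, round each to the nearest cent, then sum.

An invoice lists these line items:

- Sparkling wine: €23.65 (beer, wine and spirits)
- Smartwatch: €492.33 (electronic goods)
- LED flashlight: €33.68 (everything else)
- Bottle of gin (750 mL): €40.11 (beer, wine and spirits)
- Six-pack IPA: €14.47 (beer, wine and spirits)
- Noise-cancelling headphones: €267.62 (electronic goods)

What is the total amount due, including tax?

€940.11

Sparkling wine €23.65: beer, wine and spirits → 7.25% → €1.71
Smartwatch €492.33: electronic goods → 5.5% + 4% surcharge = 9.5% → €46.77
LED flashlight €33.68: everything else → 3.25% → €1.09
Bottle of gin (750 mL) €40.11: beer, wine and spirits → 7.25% → €2.91
Six-pack IPA €14.47: beer, wine and spirits → 7.25% → €1.05
Noise-cancelling headphones €267.62: electronic goods → 5.5% → €14.72
Subtotal = €871.86; tax = €68.25; total due = €940.11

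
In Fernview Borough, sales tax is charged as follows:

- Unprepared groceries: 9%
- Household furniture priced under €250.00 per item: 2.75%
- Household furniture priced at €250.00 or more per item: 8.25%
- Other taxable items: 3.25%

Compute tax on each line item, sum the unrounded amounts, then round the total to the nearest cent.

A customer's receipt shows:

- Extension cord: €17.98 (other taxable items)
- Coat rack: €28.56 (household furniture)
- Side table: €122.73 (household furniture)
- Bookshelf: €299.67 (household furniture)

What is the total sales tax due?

€29.47

Extension cord €17.98: other taxable items → 3.25% → €0.58435
Coat rack €28.56: household furniture, under €250.00 → 2.75% → €0.7854
Side table €122.73: household furniture, under €250.00 → 2.75% → €3.375075
Bookshelf €299.67: household furniture, €250.00 or more → 8.25% → €24.722775
Unrounded tax sum = €29.4676 → €29.47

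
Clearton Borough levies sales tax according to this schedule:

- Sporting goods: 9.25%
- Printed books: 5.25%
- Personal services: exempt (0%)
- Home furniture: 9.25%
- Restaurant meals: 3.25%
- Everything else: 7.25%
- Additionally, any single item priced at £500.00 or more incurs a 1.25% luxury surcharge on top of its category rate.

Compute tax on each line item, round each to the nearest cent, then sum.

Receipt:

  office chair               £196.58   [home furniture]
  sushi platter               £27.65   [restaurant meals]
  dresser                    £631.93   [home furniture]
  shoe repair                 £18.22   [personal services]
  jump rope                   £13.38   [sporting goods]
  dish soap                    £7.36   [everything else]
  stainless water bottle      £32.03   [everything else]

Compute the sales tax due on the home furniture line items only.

£84.53

Office chair £196.58: home furniture → 9.25% → £18.18
Dresser £631.93: home furniture → 9.25% + 1.25% surcharge = 10.5% → £66.35
Tax on home furniture = £18.18 + £66.35 = £84.53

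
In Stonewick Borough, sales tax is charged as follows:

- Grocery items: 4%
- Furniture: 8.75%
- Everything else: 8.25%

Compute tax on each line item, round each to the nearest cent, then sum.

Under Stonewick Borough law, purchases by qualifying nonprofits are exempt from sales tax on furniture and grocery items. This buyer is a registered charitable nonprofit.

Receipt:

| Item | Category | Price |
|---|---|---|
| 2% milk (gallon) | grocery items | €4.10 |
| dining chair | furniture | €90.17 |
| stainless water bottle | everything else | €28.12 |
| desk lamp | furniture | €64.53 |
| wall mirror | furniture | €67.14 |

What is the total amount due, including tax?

€256.38

2% milk (gallon) €4.10: grocery items, buyer-exempt → 0% → €0.00
Dining chair €90.17: furniture, buyer-exempt → 0% → €0.00
Stainless water bottle €28.12: everything else → 8.25% → €2.32
Desk lamp €64.53: furniture, buyer-exempt → 0% → €0.00
Wall mirror €67.14: furniture, buyer-exempt → 0% → €0.00
Subtotal = €254.06; tax = €2.32; total due = €256.38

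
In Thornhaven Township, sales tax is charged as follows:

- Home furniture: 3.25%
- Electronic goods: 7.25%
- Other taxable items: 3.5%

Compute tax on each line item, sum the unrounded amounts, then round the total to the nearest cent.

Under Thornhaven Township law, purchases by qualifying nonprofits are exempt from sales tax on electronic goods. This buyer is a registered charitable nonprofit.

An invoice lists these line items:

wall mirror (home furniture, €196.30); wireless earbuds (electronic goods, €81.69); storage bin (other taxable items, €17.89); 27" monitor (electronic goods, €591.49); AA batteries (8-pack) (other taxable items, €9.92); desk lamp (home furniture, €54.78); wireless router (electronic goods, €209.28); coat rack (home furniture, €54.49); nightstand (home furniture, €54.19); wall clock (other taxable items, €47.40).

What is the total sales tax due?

€14.32

Wall mirror €196.30: home furniture → 3.25% → €6.37975
Wireless earbuds €81.69: electronic goods, buyer-exempt → 0% → €0.00
Storage bin €17.89: other taxable items → 3.5% → €0.62615
27" monitor €591.49: electronic goods, buyer-exempt → 0% → €0.00
AA batteries (8-pack) €9.92: other taxable items → 3.5% → €0.3472
Desk lamp €54.78: home furniture → 3.25% → €1.78035
Wireless router €209.28: electronic goods, buyer-exempt → 0% → €0.00
Coat rack €54.49: home furniture → 3.25% → €1.770925
Nightstand €54.19: home furniture → 3.25% → €1.761175
Wall clock €47.40: other taxable items → 3.5% → €1.659
Unrounded tax sum = €14.32455 → €14.32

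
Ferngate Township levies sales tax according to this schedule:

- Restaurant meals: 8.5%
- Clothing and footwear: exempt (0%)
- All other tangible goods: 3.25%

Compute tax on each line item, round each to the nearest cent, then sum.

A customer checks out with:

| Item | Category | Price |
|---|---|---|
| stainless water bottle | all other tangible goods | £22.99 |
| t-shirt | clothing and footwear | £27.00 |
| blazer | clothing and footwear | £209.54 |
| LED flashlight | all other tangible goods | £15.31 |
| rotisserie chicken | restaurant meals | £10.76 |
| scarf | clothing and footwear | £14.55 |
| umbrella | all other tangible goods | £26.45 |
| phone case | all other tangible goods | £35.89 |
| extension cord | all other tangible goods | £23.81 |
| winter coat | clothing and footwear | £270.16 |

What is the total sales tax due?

£4.96

Stainless water bottle £22.99: all other tangible goods → 3.25% → £0.75
T-shirt £27.00: clothing and footwear → 0% → £0.00
Blazer £209.54: clothing and footwear → 0% → £0.00
LED flashlight £15.31: all other tangible goods → 3.25% → £0.50
Rotisserie chicken £10.76: restaurant meals → 8.5% → £0.91
Scarf £14.55: clothing and footwear → 0% → £0.00
Umbrella £26.45: all other tangible goods → 3.25% → £0.86
Phone case £35.89: all other tangible goods → 3.25% → £1.17
Extension cord £23.81: all other tangible goods → 3.25% → £0.77
Winter coat £270.16: clothing and footwear → 0% → £0.00
Total tax = £0.75 + £0.50 + £0.91 + £0.86 + £1.17 + £0.77 = £4.96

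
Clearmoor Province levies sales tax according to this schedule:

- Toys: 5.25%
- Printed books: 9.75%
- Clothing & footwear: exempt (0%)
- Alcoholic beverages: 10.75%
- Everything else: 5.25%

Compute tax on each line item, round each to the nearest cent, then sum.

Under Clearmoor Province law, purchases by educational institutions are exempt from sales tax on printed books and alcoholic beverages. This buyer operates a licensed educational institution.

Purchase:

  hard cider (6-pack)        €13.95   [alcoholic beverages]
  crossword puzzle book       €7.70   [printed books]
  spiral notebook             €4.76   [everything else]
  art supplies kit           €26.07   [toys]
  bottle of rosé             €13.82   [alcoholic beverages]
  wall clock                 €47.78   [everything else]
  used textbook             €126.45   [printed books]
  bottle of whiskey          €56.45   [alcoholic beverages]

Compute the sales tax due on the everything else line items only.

€2.76

Spiral notebook €4.76: everything else → 5.25% → €0.25
Wall clock €47.78: everything else → 5.25% → €2.51
Tax on everything else = €0.25 + €2.51 = €2.76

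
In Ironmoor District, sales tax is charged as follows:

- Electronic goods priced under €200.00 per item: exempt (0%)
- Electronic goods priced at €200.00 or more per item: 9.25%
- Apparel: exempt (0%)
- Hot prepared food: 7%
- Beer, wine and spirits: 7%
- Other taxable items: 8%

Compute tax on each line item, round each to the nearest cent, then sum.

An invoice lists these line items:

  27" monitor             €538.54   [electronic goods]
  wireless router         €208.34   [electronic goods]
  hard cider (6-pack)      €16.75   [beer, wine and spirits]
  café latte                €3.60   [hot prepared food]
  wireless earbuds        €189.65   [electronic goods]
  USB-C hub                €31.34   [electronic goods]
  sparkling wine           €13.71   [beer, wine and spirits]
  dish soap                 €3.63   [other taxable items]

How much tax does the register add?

27" monitor €538.54: electronic goods, €200.00 or more → 9.25% → €49.81
Wireless router €208.34: electronic goods, €200.00 or more → 9.25% → €19.27
Hard cider (6-pack) €16.75: beer, wine and spirits → 7% → €1.17
Café latte €3.60: hot prepared food → 7% → €0.25
Wireless earbuds €189.65: electronic goods, under €200.00 → 0% → €0.00
USB-C hub €31.34: electronic goods, under €200.00 → 0% → €0.00
Sparkling wine €13.71: beer, wine and spirits → 7% → €0.96
Dish soap €3.63: other taxable items → 8% → €0.29
Total tax = €49.81 + €19.27 + €1.17 + €0.25 + €0.96 + €0.29 = €71.75

€71.75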